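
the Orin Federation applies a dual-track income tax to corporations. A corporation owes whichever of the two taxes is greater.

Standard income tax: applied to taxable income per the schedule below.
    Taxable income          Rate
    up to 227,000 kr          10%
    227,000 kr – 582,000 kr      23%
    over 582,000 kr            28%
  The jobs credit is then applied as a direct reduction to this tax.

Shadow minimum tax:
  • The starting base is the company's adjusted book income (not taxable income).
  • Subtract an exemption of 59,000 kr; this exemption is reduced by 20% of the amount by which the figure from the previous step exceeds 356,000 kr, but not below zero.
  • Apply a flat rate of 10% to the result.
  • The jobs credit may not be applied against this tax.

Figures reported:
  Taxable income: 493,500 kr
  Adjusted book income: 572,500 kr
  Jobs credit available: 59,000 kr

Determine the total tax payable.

Standard income tax:
  227,000 kr × 10% = 22,700 kr
  266,500 kr × 23% = 61,295 kr
  → 83,995 kr
  Less jobs credit 59,000 kr → 24,995 kr

Shadow minimum tax:
  Base (adjusted book income): 572,500 kr
  Exemption: 59,000 kr − 20% × (572,500 kr − 356,000 kr) = 59,000 kr − 43,300 kr = 15,700 kr
  Base: 572,500 kr − 15,700 kr = 556,800 kr
  556,800 kr × 10% = 55,680 kr

55,680 kr > 24,995 kr, so the shadow minimum tax is the binding amount.

55,680 kr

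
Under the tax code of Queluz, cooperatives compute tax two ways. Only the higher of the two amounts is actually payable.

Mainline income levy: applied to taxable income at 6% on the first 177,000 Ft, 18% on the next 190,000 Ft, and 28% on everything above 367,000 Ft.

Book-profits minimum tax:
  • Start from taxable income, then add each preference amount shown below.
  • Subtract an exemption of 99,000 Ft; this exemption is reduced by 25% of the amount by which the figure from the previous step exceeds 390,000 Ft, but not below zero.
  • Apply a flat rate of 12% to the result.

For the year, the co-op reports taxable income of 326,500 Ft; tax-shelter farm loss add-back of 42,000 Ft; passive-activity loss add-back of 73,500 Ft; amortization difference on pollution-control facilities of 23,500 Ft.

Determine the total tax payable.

46,245 Ft

Mainline income levy:
  177,000 Ft × 6% = 10,620 Ft
  149,500 Ft × 18% = 26,910 Ft
  → 37,530 Ft

Book-profits minimum tax:
  Adjusted income: 326,500 Ft + 42,000 Ft + 73,500 Ft + 23,500 Ft = 465,500 Ft
  Exemption: 99,000 Ft − 25% × (465,500 Ft − 390,000 Ft) = 99,000 Ft − 18,875 Ft = 80,125 Ft
  Base: 465,500 Ft − 80,125 Ft = 385,375 Ft
  385,375 Ft × 12% = 46,245 Ft

46,245 Ft > 37,530 Ft, so the book-profits minimum tax is the binding amount.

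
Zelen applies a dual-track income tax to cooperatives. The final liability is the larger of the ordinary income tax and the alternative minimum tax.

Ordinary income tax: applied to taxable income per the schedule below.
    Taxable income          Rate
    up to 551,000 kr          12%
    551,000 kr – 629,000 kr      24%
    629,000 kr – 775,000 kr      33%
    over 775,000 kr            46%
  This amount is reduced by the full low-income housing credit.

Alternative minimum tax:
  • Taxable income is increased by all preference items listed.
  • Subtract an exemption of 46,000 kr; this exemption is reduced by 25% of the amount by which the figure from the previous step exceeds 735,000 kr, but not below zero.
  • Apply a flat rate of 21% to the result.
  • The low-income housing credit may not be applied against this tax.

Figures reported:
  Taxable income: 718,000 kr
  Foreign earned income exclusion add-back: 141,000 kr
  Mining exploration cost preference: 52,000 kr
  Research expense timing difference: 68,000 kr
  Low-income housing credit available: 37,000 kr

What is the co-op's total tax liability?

205,590 kr

Alternative minimum tax:
  Adjusted income: 718,000 kr + 141,000 kr + 52,000 kr + 68,000 kr = 979,000 kr
  Exemption: 25% × (979,000 kr − 735,000 kr) = 61,000 kr ≥ 46,000 kr, so the exemption is fully phased out
  Base: 979,000 kr − 0 kr = 979,000 kr
  979,000 kr × 21% = 205,590 kr

Ordinary income tax:
  551,000 kr × 12% = 66,120 kr
  78,000 kr × 24% = 18,720 kr
  89,000 kr × 33% = 29,370 kr
  → 114,210 kr
  Less low-income housing credit 37,000 kr → 77,210 kr

205,590 kr > 77,210 kr, so the alternative minimum tax is the binding amount.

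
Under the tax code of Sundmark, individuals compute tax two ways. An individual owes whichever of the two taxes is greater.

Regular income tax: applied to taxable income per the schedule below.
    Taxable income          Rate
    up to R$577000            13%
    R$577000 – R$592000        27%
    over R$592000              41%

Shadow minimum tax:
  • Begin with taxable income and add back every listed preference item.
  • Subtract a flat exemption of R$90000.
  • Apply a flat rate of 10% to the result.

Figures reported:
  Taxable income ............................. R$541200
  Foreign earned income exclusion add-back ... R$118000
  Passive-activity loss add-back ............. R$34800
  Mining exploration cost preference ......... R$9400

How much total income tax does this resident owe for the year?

R$70356

Shadow minimum tax:
  Adjusted income: R$541200 + R$118000 + R$34800 + R$9400 = R$703400
  Less exemption R$90000 → base R$613400
  R$613400 × 10% = R$61340

Regular income tax:
  R$541200 × 13% = R$70356

R$70356 > R$61340, so the regular income tax governs.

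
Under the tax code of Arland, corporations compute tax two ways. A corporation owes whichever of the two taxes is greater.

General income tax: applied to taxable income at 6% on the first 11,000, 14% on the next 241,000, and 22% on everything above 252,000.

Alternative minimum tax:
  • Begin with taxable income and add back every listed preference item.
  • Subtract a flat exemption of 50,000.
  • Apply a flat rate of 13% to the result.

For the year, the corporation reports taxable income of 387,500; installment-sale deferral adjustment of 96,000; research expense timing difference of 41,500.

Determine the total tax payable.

64,210

Alternative minimum tax:
  Adjusted income: 387,500 + 96,000 + 41,500 = 525,000
  Less exemption 50,000 → base 475,000
  475,000 × 13% = 61,750

General income tax:
  11,000 × 6% = 660
  241,000 × 14% = 33,740
  135,500 × 22% = 29,810
  → 64,210

64,210 > 61,750, so the general income tax governs.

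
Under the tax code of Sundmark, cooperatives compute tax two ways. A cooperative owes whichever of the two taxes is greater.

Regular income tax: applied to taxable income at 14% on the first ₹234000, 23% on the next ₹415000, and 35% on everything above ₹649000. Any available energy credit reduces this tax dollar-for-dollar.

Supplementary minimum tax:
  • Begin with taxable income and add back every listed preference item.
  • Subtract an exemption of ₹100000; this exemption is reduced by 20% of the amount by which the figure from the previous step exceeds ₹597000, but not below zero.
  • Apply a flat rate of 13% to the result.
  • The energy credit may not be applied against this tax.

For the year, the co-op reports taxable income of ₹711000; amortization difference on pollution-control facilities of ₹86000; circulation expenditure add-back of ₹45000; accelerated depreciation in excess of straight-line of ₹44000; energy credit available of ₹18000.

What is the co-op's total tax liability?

₹131910

Regular income tax:
  ₹234000 × 14% = ₹32760
  ₹415000 × 23% = ₹95450
  ₹62000 × 35% = ₹21700
  → ₹149910
  Less energy credit ₹18000 → ₹131910

Supplementary minimum tax:
  Adjusted income: ₹711000 + ₹86000 + ₹45000 + ₹44000 = ₹886000
  Exemption: ₹100000 − 20% × (₹886000 − ₹597000) = ₹100000 − ₹57800 = ₹42200
  Base: ₹886000 − ₹42200 = ₹843800
  ₹843800 × 13% = ₹109694

₹131910 > ₹109694, so the regular income tax governs.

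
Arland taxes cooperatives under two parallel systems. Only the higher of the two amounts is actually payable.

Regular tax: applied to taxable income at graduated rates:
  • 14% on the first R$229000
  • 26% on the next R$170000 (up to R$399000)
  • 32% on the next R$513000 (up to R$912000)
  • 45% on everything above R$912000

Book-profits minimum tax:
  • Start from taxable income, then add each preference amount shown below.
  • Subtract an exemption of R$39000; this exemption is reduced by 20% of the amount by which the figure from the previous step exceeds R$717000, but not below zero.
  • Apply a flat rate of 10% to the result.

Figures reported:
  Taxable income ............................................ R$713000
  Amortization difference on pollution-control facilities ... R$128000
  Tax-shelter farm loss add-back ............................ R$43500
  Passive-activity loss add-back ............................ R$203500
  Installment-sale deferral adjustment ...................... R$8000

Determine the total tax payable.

R$176740

Regular tax:
  R$229000 × 14% = R$32060
  R$170000 × 26% = R$44200
  R$314000 × 32% = R$100480
  → R$176740

Book-profits minimum tax:
  Adjusted income: R$713000 + R$128000 + R$43500 + R$203500 + R$8000 = R$1096000
  Exemption: 20% × (R$1096000 − R$717000) = R$75800 ≥ R$39000, so the exemption is fully phased out
  Base: R$1096000 − R$0 = R$1096000
  R$1096000 × 10% = R$109600

R$176740 > R$109600, so the regular tax governs.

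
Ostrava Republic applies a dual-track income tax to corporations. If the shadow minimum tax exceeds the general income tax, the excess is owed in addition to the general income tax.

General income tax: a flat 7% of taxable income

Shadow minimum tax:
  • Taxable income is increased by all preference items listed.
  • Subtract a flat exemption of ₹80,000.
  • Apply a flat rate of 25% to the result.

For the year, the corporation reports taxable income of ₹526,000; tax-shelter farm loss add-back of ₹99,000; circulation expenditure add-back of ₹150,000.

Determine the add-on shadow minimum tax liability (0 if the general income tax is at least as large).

₹136,930

General income tax:
  ₹526,000 × 7% = ₹36,820

Shadow minimum tax:
  Adjusted income: ₹526,000 + ₹99,000 + ₹150,000 = ₹775,000
  Less exemption ₹80,000 → base ₹695,000
  ₹695,000 × 25% = ₹173,750

Excess of shadow minimum tax over general income tax: ₹173,750 − ₹36,820 = ₹136,930.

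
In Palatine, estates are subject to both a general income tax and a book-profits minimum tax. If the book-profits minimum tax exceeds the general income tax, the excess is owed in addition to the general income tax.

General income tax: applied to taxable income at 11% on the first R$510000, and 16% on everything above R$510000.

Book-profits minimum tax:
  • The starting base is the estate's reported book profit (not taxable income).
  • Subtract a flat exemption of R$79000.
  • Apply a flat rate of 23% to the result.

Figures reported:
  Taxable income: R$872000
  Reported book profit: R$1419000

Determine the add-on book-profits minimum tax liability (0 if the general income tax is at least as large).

R$194180

Book-profits minimum tax:
  Base (reported book profit): R$1419000
  Less exemption R$79000 → base R$1340000
  R$1340000 × 23% = R$308200

General income tax:
  R$510000 × 11% = R$56100
  R$362000 × 16% = R$57920
  → R$114020

Excess of book-profits minimum tax over general income tax: R$308200 − R$114020 = R$194180.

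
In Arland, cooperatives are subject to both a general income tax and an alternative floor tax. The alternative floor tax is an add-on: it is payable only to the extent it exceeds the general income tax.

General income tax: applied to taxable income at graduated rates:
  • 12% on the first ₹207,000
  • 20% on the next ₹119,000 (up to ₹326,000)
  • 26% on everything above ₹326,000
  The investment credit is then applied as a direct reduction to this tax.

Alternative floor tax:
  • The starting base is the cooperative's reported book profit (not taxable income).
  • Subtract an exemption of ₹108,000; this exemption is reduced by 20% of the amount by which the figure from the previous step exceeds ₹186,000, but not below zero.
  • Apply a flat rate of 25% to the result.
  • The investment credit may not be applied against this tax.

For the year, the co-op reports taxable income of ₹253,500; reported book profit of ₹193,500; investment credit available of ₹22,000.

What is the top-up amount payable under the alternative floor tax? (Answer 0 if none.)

Alternative floor tax:
  Base (reported book profit): ₹193,500
  Exemption: ₹108,000 − 20% × (₹193,500 − ₹186,000) = ₹108,000 − ₹1,500 = ₹106,500
  Base: ₹193,500 − ₹106,500 = ₹87,000
  ₹87,000 × 25% = ₹21,750

General income tax:
  ₹207,000 × 12% = ₹24,840
  ₹46,500 × 20% = ₹9,300
  → ₹34,140
  Less investment credit ₹22,000 → ₹12,140

Excess of alternative floor tax over general income tax: ₹21,750 − ₹12,140 = ₹9,610.

₹9,610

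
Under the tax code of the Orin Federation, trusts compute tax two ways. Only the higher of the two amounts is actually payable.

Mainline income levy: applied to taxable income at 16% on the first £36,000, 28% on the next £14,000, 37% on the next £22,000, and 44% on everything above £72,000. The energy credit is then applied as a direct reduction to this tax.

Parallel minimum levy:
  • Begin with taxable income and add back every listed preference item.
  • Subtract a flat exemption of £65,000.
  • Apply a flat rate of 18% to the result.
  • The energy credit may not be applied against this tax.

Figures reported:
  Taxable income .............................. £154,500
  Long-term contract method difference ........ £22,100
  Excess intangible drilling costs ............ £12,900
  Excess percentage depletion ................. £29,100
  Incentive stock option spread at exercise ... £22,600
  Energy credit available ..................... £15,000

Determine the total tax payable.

£39,120

Parallel minimum levy:
  Adjusted income: £154,500 + £22,100 + £12,900 + £29,100 + £22,600 = £241,200
  Less exemption £65,000 → base £176,200
  £176,200 × 18% = £31,716

Mainline income levy:
  £36,000 × 16% = £5,760
  £14,000 × 28% = £3,920
  £22,000 × 37% = £8,140
  £82,500 × 44% = £36,300
  → £54,120
  Less energy credit £15,000 → £39,120

£39,120 > £31,716, so the mainline income levy governs.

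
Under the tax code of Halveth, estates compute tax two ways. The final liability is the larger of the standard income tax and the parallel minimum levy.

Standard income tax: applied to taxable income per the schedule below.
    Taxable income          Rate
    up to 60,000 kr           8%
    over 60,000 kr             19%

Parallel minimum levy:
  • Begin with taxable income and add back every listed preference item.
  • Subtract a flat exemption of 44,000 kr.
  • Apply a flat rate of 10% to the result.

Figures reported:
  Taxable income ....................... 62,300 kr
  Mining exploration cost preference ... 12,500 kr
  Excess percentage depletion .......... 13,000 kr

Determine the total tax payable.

5,237 kr

Parallel minimum levy:
  Adjusted income: 62,300 kr + 12,500 kr + 13,000 kr = 87,800 kr
  Less exemption 44,000 kr → base 43,800 kr
  43,800 kr × 10% = 4,380 kr

Standard income tax:
  60,000 kr × 8% = 4,800 kr
  2,300 kr × 19% = 437 kr
  → 5,237 kr

5,237 kr > 4,380 kr, so the standard income tax governs.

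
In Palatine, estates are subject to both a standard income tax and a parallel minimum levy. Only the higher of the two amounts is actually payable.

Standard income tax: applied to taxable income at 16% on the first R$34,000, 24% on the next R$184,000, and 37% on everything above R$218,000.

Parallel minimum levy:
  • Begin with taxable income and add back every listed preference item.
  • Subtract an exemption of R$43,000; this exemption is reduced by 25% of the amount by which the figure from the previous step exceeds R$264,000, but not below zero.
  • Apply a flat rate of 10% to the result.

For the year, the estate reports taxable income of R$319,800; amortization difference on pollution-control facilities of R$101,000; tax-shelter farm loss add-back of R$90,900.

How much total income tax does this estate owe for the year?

R$87,266

Standard income tax:
  R$34,000 × 16% = R$5,440
  R$184,000 × 24% = R$44,160
  R$101,800 × 37% = R$37,666
  → R$87,266

Parallel minimum levy:
  Adjusted income: R$319,800 + R$101,000 + R$90,900 = R$511,700
  Exemption: 25% × (R$511,700 − R$264,000) = R$61,925 ≥ R$43,000, so the exemption is fully phased out
  Base: R$511,700 − R$0 = R$511,700
  R$511,700 × 10% = R$51,170

R$87,266 > R$51,170, so the standard income tax governs.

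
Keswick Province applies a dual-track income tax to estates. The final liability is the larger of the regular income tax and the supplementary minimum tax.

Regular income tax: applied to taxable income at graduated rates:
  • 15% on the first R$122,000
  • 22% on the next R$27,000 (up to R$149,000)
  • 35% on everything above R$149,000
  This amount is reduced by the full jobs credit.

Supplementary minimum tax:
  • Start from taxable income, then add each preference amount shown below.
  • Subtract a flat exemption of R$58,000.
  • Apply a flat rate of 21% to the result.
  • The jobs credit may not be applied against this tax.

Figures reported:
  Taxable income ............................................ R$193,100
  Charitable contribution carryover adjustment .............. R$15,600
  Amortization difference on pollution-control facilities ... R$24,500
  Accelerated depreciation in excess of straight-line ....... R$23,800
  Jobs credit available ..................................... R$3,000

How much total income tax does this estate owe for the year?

Regular income tax:
  R$122,000 × 15% = R$18,300
  R$27,000 × 22% = R$5,940
  R$44,100 × 35% = R$15,435
  → R$39,675
  Less jobs credit R$3,000 → R$36,675

Supplementary minimum tax:
  Adjusted income: R$193,100 + R$15,600 + R$24,500 + R$23,800 = R$257,000
  Less exemption R$58,000 → base R$199,000
  R$199,000 × 21% = R$41,790

R$41,790 > R$36,675, so the supplementary minimum tax is the binding amount.

R$41,790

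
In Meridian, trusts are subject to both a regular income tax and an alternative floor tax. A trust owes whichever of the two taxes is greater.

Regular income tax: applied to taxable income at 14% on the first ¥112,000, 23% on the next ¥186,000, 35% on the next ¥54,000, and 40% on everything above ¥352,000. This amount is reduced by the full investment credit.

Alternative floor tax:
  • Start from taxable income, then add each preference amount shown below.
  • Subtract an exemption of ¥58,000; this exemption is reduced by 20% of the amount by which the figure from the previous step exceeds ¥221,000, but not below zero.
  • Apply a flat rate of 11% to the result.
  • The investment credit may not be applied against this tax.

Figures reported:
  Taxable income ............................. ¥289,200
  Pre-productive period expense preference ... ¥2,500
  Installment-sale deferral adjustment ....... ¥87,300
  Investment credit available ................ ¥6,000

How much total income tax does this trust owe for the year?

¥50,436

Regular income tax:
  ¥112,000 × 14% = ¥15,680
  ¥177,200 × 23% = ¥40,756
  → ¥56,436
  Less investment credit ¥6,000 → ¥50,436

Alternative floor tax:
  Adjusted income: ¥289,200 + ¥2,500 + ¥87,300 = ¥379,000
  Exemption: ¥58,000 − 20% × (¥379,000 − ¥221,000) = ¥58,000 − ¥31,600 = ¥26,400
  Base: ¥379,000 − ¥26,400 = ¥352,600
  ¥352,600 × 11% = ¥38,786

¥50,436 > ¥38,786, so the regular income tax governs.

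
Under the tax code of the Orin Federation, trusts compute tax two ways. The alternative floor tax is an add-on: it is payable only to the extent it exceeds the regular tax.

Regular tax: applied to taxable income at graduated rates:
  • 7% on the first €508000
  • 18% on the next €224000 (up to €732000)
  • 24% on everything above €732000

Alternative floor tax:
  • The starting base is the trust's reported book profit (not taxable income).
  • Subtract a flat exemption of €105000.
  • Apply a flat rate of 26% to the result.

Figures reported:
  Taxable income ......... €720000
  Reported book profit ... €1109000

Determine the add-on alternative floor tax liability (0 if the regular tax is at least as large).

€187320

Alternative floor tax:
  Base (reported book profit): €1109000
  Less exemption €105000 → base €1004000
  €1004000 × 26% = €261040

Regular tax:
  €508000 × 7% = €35560
  €212000 × 18% = €38160
  → €73720

Excess of alternative floor tax over regular tax: €261040 − €73720 = €187320.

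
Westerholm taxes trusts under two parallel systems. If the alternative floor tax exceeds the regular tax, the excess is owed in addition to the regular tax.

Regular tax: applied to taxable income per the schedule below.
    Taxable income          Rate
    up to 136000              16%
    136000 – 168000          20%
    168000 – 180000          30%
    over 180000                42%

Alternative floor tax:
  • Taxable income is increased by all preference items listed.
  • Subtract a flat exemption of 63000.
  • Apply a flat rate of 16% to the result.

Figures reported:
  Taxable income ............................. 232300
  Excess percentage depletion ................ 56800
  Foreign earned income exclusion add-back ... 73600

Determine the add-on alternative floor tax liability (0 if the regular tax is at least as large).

0

Regular tax:
  136000 × 16% = 21760
  32000 × 20% = 6400
  12000 × 30% = 3600
  52300 × 42% = 21966
  → 53726

Alternative floor tax:
  Adjusted income: 232300 + 56800 + 73600 = 362700
  Less exemption 63000 → base 299700
  299700 × 16% = 47952

47952 ≤ 53726, so no add-on is due.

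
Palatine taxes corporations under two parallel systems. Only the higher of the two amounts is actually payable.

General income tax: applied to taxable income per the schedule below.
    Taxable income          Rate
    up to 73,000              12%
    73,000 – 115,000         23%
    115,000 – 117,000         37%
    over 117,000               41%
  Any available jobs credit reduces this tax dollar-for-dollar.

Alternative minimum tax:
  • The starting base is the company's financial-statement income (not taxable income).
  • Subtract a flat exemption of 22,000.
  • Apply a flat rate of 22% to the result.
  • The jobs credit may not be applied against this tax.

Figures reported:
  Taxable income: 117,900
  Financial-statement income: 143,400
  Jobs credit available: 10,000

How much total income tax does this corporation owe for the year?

26,708

General income tax:
  73,000 × 12% = 8,760
  42,000 × 23% = 9,660
  2,000 × 37% = 740
  900 × 41% = 369
  → 19,529
  Less jobs credit 10,000 → 9,529

Alternative minimum tax:
  Base (financial-statement income): 143,400
  Less exemption 22,000 → base 121,400
  121,400 × 22% = 26,708

26,708 > 9,529, so the alternative minimum tax is the binding amount.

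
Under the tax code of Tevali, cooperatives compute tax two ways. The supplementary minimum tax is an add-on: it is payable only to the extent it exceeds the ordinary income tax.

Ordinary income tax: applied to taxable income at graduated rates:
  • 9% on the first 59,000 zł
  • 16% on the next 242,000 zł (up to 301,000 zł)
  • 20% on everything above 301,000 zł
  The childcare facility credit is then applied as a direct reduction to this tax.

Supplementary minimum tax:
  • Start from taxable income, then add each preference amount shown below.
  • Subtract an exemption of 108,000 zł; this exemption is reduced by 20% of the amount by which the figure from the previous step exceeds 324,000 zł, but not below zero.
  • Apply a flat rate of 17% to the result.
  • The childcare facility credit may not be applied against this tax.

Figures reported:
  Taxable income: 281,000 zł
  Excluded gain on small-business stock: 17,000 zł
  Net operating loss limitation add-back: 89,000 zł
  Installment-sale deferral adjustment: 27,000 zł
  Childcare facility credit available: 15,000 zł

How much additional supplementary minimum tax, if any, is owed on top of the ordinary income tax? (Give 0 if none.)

Supplementary minimum tax:
  Adjusted income: 281,000 zł + 17,000 zł + 89,000 zł + 27,000 zł = 414,000 zł
  Exemption: 108,000 zł − 20% × (414,000 zł − 324,000 zł) = 108,000 zł − 18,000 zł = 90,000 zł
  Base: 414,000 zł − 90,000 zł = 324,000 zł
  324,000 zł × 17% = 55,080 zł

Ordinary income tax:
  59,000 zł × 9% = 5,310 zł
  222,000 zł × 16% = 35,520 zł
  → 40,830 zł
  Less childcare facility credit 15,000 zł → 25,830 zł

Excess of supplementary minimum tax over ordinary income tax: 55,080 zł − 25,830 zł = 29,250 zł.

29,250 zł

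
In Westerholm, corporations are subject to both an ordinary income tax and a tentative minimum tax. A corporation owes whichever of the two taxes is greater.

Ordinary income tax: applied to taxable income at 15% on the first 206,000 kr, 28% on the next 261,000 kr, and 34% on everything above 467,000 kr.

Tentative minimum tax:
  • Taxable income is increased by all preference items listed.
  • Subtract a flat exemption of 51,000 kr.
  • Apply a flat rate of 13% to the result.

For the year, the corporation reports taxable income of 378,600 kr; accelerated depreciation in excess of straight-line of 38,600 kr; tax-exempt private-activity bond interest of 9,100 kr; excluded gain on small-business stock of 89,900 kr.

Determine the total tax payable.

79,228 kr

Ordinary income tax:
  206,000 kr × 15% = 30,900 kr
  172,600 kr × 28% = 48,328 kr
  → 79,228 kr

Tentative minimum tax:
  Adjusted income: 378,600 kr + 38,600 kr + 9,100 kr + 89,900 kr = 516,200 kr
  Less exemption 51,000 kr → base 465,200 kr
  465,200 kr × 13% = 60,476 kr

79,228 kr > 60,476 kr, so the ordinary income tax governs.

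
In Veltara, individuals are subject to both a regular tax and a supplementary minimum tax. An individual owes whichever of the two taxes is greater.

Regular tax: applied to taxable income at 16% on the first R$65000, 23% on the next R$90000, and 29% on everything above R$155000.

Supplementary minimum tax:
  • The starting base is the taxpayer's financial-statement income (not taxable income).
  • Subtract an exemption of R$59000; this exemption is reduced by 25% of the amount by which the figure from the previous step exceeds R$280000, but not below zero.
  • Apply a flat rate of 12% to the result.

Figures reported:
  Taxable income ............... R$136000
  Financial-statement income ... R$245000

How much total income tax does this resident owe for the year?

R$26730

Supplementary minimum tax:
  Base (financial-statement income): R$245000
  Exemption: R$245000 ≤ R$280000, so full R$59000 applies
  Base: R$245000 − R$59000 = R$186000
  R$186000 × 12% = R$22320

Regular tax:
  R$65000 × 16% = R$10400
  R$71000 × 23% = R$16330
  → R$26730

R$26730 > R$22320, so the regular tax governs.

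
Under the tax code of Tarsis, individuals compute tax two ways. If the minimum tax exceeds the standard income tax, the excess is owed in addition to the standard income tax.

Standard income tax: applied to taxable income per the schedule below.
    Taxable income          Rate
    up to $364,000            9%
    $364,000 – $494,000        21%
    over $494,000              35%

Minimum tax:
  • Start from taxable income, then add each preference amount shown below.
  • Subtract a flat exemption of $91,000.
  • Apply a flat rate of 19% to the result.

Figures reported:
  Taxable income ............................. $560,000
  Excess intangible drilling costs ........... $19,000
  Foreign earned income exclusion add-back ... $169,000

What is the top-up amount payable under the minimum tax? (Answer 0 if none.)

Standard income tax:
  $364,000 × 9% = $32,760
  $130,000 × 21% = $27,300
  $66,000 × 35% = $23,100
  → $83,160

Minimum tax:
  Adjusted income: $560,000 + $19,000 + $169,000 = $748,000
  Less exemption $91,000 → base $657,000
  $657,000 × 19% = $124,830

Excess of minimum tax over standard income tax: $124,830 − $83,160 = $41,670.

$41,670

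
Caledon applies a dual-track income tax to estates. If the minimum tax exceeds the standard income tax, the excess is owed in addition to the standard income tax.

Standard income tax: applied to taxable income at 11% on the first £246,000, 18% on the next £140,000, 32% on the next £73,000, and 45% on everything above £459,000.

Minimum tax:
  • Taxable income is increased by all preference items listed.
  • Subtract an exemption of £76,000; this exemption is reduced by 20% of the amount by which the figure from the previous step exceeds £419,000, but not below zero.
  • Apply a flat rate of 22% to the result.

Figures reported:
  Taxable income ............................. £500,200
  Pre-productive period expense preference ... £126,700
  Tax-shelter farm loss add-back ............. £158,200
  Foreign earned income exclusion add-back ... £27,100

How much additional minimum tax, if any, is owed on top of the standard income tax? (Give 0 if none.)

Standard income tax:
  £246,000 × 11% = £27,060
  £140,000 × 18% = £25,200
  £73,000 × 32% = £23,360
  £41,200 × 45% = £18,540
  → £94,160

Minimum tax:
  Adjusted income: £500,200 + £126,700 + £158,200 + £27,100 = £812,200
  Exemption: 20% × (£812,200 − £419,000) = £78,640 ≥ £76,000, so the exemption is fully phased out
  Base: £812,200 − £0 = £812,200
  £812,200 × 22% = £178,684

Excess of minimum tax over standard income tax: £178,684 − £94,160 = £84,524.

£84,524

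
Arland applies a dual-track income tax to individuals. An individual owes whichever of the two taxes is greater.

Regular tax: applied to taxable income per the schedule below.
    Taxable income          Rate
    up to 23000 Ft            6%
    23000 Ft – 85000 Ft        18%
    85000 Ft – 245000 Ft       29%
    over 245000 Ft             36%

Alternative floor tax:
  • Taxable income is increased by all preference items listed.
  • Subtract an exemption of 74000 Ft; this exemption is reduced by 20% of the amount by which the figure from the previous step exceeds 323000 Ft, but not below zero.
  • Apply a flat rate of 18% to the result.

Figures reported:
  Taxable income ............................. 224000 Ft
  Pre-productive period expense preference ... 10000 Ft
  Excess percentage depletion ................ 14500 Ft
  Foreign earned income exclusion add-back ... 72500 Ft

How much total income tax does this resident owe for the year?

52850 Ft

Regular tax:
  23000 Ft × 6% = 1380 Ft
  62000 Ft × 18% = 11160 Ft
  139000 Ft × 29% = 40310 Ft
  → 52850 Ft

Alternative floor tax:
  Adjusted income: 224000 Ft + 10000 Ft + 14500 Ft + 72500 Ft = 321000 Ft
  Exemption: 321000 Ft ≤ 323000 Ft, so full 74000 Ft applies
  Base: 321000 Ft − 74000 Ft = 247000 Ft
  247000 Ft × 18% = 44460 Ft

52850 Ft > 44460 Ft, so the regular tax governs.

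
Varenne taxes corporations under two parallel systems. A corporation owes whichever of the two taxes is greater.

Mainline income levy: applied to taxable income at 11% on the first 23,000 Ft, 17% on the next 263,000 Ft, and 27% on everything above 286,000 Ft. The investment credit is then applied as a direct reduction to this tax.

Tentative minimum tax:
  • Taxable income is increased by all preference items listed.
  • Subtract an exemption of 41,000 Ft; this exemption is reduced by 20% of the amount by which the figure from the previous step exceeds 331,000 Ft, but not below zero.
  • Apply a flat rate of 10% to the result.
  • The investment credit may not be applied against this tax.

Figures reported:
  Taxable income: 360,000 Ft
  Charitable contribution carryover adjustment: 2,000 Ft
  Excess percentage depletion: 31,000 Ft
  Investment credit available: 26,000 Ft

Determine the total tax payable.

Tentative minimum tax:
  Adjusted income: 360,000 Ft + 2,000 Ft + 31,000 Ft = 393,000 Ft
  Exemption: 41,000 Ft − 20% × (393,000 Ft − 331,000 Ft) = 41,000 Ft − 12,400 Ft = 28,600 Ft
  Base: 393,000 Ft − 28,600 Ft = 364,400 Ft
  364,400 Ft × 10% = 36,440 Ft

Mainline income levy:
  23,000 Ft × 11% = 2,530 Ft
  263,000 Ft × 17% = 44,710 Ft
  74,000 Ft × 27% = 19,980 Ft
  → 67,220 Ft
  Less investment credit 26,000 Ft → 41,220 Ft

41,220 Ft > 36,440 Ft, so the mainline income levy governs.

41,220 Ft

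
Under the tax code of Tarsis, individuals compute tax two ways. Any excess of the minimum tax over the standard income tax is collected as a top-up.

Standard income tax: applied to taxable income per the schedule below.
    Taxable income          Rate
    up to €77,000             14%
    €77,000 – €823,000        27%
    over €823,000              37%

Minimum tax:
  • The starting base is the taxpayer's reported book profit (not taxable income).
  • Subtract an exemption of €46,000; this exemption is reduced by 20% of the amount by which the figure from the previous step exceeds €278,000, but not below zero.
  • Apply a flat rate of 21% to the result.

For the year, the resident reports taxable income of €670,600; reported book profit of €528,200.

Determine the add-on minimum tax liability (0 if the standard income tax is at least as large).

€0

Standard income tax:
  €77,000 × 14% = €10,780
  €593,600 × 27% = €160,272
  → €171,052

Minimum tax:
  Base (reported book profit): €528,200
  Exemption: 20% × (€528,200 − €278,000) = €50,040 ≥ €46,000, so the exemption is fully phased out
  Base: €528,200 − €0 = €528,200
  €528,200 × 21% = €110,922

€110,922 ≤ €171,052, so no add-on is due.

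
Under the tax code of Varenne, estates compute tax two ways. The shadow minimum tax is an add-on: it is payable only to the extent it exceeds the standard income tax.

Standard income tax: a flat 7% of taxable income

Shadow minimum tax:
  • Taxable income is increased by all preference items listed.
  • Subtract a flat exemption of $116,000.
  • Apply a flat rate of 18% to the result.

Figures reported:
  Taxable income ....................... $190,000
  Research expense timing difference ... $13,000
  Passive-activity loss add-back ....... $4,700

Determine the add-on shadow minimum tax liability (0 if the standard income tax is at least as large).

$3,206

Shadow minimum tax:
  Adjusted income: $190,000 + $13,000 + $4,700 = $207,700
  Less exemption $116,000 → base $91,700
  $91,700 × 18% = $16,506

Standard income tax:
  $190,000 × 7% = $13,300

Excess of shadow minimum tax over standard income tax: $16,506 − $13,300 = $3,206.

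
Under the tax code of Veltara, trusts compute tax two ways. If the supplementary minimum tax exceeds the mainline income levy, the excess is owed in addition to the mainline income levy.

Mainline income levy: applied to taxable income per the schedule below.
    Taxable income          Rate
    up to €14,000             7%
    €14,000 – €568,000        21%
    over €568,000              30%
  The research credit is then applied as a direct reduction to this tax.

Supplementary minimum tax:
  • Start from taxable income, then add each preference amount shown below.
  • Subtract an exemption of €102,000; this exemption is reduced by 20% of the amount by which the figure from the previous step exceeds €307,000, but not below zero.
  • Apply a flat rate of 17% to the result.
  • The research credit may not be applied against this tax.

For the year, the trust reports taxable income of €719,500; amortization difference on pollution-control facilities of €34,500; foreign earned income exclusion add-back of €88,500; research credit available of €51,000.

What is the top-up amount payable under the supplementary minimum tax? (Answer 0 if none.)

Supplementary minimum tax:
  Adjusted income: €719,500 + €34,500 + €88,500 = €842,500
  Exemption: 20% × (€842,500 − €307,000) = €107,100 ≥ €102,000, so the exemption is fully phased out
  Base: €842,500 − €0 = €842,500
  €842,500 × 17% = €143,225

Mainline income levy:
  €14,000 × 7% = €980
  €554,000 × 21% = €116,340
  €151,500 × 30% = €45,450
  → €162,770
  Less research credit €51,000 → €111,770

Excess of supplementary minimum tax over mainline income levy: €143,225 − €111,770 = €31,455.

€31,455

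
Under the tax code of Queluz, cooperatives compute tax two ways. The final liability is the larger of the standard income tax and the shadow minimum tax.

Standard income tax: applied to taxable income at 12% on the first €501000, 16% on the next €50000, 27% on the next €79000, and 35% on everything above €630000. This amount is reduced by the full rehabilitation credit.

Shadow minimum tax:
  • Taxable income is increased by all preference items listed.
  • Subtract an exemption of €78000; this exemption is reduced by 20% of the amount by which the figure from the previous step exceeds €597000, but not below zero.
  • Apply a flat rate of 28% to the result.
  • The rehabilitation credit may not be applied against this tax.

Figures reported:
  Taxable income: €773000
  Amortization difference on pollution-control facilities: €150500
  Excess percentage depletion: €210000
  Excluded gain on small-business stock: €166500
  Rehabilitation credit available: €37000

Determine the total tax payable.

€364000

Shadow minimum tax:
  Adjusted income: €773000 + €150500 + €210000 + €166500 = €1300000
  Exemption: 20% × (€1300000 − €597000) = €140600 ≥ €78000, so the exemption is fully phased out
  Base: €1300000 − €0 = €1300000
  €1300000 × 28% = €364000

Standard income tax:
  €501000 × 12% = €60120
  €50000 × 16% = €8000
  €79000 × 27% = €21330
  €143000 × 35% = €50050
  → €139500
  Less rehabilitation credit €37000 → €102500

€364000 > €102500, so the shadow minimum tax is the binding amount.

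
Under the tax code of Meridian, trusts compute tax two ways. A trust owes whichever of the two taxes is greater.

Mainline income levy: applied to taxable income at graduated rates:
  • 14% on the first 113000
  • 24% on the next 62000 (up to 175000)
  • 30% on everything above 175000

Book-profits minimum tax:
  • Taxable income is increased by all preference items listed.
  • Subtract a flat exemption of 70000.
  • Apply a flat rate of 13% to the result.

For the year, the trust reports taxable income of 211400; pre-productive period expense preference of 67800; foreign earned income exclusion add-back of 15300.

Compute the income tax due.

Book-profits minimum tax:
  Adjusted income: 211400 + 67800 + 15300 = 294500
  Less exemption 70000 → base 224500
  224500 × 13% = 29185

Mainline income levy:
  113000 × 14% = 15820
  62000 × 24% = 14880
  36400 × 30% = 10920
  → 41620

41620 > 29185, so the mainline income levy governs.

41620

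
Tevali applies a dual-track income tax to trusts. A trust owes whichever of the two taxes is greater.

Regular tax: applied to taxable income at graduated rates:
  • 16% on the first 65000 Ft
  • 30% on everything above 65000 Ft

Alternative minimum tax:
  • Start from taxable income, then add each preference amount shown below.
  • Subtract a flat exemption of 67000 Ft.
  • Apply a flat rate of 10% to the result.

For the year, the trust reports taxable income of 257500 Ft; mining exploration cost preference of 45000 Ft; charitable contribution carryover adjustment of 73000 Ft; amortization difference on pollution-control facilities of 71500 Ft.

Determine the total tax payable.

Alternative minimum tax:
  Adjusted income: 257500 Ft + 45000 Ft + 73000 Ft + 71500 Ft = 447000 Ft
  Less exemption 67000 Ft → base 380000 Ft
  380000 Ft × 10% = 38000 Ft

Regular tax:
  65000 Ft × 16% = 10400 Ft
  192500 Ft × 30% = 57750 Ft
  → 68150 Ft

68150 Ft > 38000 Ft, so the regular tax governs.

68150 Ft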